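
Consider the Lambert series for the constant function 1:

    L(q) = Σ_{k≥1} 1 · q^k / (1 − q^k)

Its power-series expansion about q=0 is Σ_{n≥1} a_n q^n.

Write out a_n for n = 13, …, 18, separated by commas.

2, 4, 4, 5, 2, 6

q^13  k|13↦f(k): 1:1 13:1  a_13=2
n=14: 1·14 2·7 7·2 14·1  f→[1+1+1+1]=4
q^15  k|15↦f(k): 1:1 3:1 5:1 15:1  a_15=4
[q^16] f(16)=1,f(8)=1,f(4)=1,f(2)=1,f(1)=1 ⇒ 5
[q^17] f(17)=1,f(1)=1 ⇒ 2
q^18  k|18↦f(k): 18:1 9:1 6:1 3:1 2:1 1:1  a_18=6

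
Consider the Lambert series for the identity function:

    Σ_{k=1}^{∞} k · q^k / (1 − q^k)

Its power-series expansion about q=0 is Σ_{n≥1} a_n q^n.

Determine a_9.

a_9 = 13

q^9  k|9↦f(k): 1:1 3:3 9:9  a_9=13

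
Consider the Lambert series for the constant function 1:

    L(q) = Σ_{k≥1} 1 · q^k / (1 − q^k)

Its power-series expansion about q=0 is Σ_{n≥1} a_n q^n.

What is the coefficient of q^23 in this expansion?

a_23 = 2

[q^23] f(1)=1,f(23)=1 ⇒ 2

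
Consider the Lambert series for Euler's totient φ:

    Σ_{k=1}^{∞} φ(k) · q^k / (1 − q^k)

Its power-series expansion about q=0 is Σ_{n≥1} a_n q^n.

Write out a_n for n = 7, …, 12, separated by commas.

d|7:{7,1}  Σφ=6+1=7
d|8:{8,4,2,1}  Σφ=4+2+1+1=8
d|9:{9,3,1}  Σφ=6+2+1=9
[q^10] φ(10)=4,φ(5)=4,φ(2)=1,φ(1)=1 ⇒ 10
n=11: 11·1 1·11  φ→[10+1]=11
d|12:{12,6,4,3,2,1}  Σφ=4+2+2+2+1+1=12

7, 8, 9, 10, 11, 12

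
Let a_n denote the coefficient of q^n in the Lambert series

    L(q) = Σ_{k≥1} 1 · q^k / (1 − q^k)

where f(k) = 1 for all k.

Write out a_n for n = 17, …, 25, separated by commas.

[q^17] f(17)=1,f(1)=1 ⇒ 2
n=18: 18·1 9·2 6·3 3·6 2·9 1·18  f→[1+1+1+1+1+1]=6
n=19: 19·1 1·19  f→[1+1]=2
n=20: 1·20 2·10 4·5 5·4 10·2 20·1  f→[1+1+1+1+1+1]=6
n=21: 21·1 7·3 3·7 1·21  f→[1+1+1+1]=4
q^22  k|22↦f(k): 22:1 11:1 2:1 1:1  a_22=4
n=23: 23·1 1·23  f→[1+1]=2
d|24:{1,2,3,4,6,8,12,24}  Σf=1+1+1+1+1+1+1+1=8
[q^25] f(25)=1,f(5)=1,f(1)=1 ⇒ 3

2, 6, 2, 6, 4, 4, 2, 8, 3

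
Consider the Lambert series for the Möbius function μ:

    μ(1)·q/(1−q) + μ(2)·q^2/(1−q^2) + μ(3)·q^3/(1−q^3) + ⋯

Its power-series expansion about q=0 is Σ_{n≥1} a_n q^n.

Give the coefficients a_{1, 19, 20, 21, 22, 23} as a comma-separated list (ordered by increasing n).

1, 0, 0, 0, 0, 0

q^1  k|1↦μ(k): 1:1  a_1=1
[q^19] μ(1)=1,μ(19)=-1 ⇒ 0
d|20:{1,2,4,5,10,20}  Σμ=1+(-1)+0+(-1)+1+0=0
n=21: 1·21 3·7 7·3 21·1  μ→[1+(-1)+(-1)+1]=0
q^22  k|22↦μ(k): 1:1 2:-1 11:-1 22:1  a_22=0
d|23:{1,23}  Σμ=1+(-1)=0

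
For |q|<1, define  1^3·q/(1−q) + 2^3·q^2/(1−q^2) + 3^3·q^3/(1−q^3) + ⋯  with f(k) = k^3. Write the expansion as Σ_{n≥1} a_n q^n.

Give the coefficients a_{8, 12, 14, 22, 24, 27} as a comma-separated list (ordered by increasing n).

d|8:{1,2,4,8}  Σf=1+8+64+512=585
[q^12] f(1)=1,f(2)=8,f(3)=27,f(4)=64,f(6)=216,f(12)=1728 ⇒ 2044
[q^14] f(1)=1,f(2)=8,f(7)=343,f(14)=2744 ⇒ 3096
n=22: 1·22 2·11 11·2 22·1  f→[1+8+1331+10648]=11988
d|24:{1,2,3,4,6,8,12,24}  Σf=1+8+27+64+216+512+1728+13824=16380
q^27  k|27↦f(k): 1:1 3:27 9:729 27:19683  a_27=20440

585, 2044, 3096, 11988, 16380, 20440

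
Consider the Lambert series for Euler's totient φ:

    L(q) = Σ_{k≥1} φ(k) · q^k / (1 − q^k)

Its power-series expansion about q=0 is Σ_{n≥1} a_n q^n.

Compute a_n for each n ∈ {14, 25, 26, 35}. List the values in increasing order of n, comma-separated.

q^14  k|14↦φ(k): 14:6 7:6 2:1 1:1  a_14=14
d|25:{25,5,1}  Σφ=20+4+1=25
d|26:{26,13,2,1}  Σφ=12+12+1+1=26
[q^35] φ(35)=24,φ(7)=6,φ(5)=4,φ(1)=1 ⇒ 35

14, 25, 26, 35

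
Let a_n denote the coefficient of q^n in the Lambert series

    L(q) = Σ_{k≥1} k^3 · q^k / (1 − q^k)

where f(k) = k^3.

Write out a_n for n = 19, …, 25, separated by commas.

6860, 9198, 9632, 11988, 12168, 16380, 15751

q^19  k|19↦f(k): 19:6859 1:1  a_19=6860
[q^20] f(20)=8000,f(10)=1000,f(5)=125,f(4)=64,f(2)=8,f(1)=1 ⇒ 9198
d|21:{21,7,3,1}  Σf=9261+343+27+1=9632
[q^22] f(22)=10648,f(11)=1331,f(2)=8,f(1)=1 ⇒ 11988
d|23:{23,1}  Σf=12167+1=12168
[q^24] f(24)=13824,f(12)=1728,f(8)=512,f(6)=216,f(4)=64,f(3)=27,f(2)=8,f(1)=1 ⇒ 16380
n=25: 1·25 5·5 25·1  f→[1+125+15625]=15751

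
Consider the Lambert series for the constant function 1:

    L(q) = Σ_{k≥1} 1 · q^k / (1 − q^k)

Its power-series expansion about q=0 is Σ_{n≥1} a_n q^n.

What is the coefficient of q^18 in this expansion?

a_18 = 6

[q^18] f(18)=1,f(9)=1,f(6)=1,f(3)=1,f(2)=1,f(1)=1 ⇒ 6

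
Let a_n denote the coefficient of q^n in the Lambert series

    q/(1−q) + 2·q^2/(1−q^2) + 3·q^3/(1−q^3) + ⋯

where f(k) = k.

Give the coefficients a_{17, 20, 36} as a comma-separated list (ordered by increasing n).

n=17: 17·1 1·17  f→[17+1]=18
d|20:{20,10,5,4,2,1}  Σf=20+10+5+4+2+1=42
n=36: 1·36 2·18 3·12 4·9 6·6 9·4 12·3 18·2 36·1  f→[1+2+3+4+6+9+12+18+36]=91

18, 42, 91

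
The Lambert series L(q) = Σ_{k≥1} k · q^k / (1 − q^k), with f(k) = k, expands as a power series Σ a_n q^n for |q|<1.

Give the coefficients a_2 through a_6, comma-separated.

3, 4, 7, 6, 12

q^2  k|2↦f(k): 1:1 2:2  a_2=3
q^3  k|3↦f(k): 1:1 3:3  a_3=4
n=4: 4·1 2·2 1·4  f→[4+2+1]=7
n=5: 1·5 5·1  f→[1+5]=6
q^6  k|6↦f(k): 1:1 2:2 3:3 6:6  a_6=12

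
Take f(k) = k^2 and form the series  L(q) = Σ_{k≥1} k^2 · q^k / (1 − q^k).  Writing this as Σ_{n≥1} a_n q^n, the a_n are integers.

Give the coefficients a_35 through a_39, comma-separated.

1300, 1911, 1370, 1810, 1700

[q^35] f(35)=1225,f(7)=49,f(5)=25,f(1)=1 ⇒ 1300
[q^36] f(36)=1296,f(18)=324,f(12)=144,f(9)=81,f(6)=36,f(4)=16,f(3)=9,f(2)=4,f(1)=1 ⇒ 1911
[q^37] f(37)=1369,f(1)=1 ⇒ 1370
q^38  k|38↦f(k): 38:1444 19:361 2:4 1:1  a_38=1810
[q^39] f(39)=1521,f(13)=169,f(3)=9,f(1)=1 ⇒ 1700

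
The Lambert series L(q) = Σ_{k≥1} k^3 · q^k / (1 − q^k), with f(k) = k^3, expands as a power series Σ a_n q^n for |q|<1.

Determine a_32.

[q^32] f(1)=1,f(2)=8,f(4)=64,f(8)=512,f(16)=4096,f(32)=32768 ⇒ 37449

a_32 = 37449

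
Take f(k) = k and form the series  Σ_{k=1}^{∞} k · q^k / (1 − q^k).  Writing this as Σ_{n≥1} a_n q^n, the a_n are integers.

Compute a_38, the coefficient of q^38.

n=38: 1·38 2·19 19·2 38·1  f→[1+2+19+38]=60

a_38 = 60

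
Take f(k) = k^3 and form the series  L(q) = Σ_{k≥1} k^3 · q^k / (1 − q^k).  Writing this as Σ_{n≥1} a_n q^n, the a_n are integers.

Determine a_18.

a_18 = 6813

q^18  k|18↦f(k): 1:1 2:8 3:27 6:216 9:729 18:5832  a_18=6813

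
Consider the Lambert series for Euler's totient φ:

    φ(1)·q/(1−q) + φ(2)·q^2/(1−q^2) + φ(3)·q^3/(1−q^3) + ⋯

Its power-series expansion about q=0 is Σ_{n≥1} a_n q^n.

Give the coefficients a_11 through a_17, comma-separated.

[q^11] φ(1)=1,φ(11)=10 ⇒ 11
q^12  k|12↦φ(k): 12:4 6:2 4:2 3:2 2:1 1:1  a_12=12
[q^13] φ(13)=12,φ(1)=1 ⇒ 13
[q^14] φ(1)=1,φ(2)=1,φ(7)=6,φ(14)=6 ⇒ 14
d|15:{1,3,5,15}  Σφ=1+2+4+8=15
d|16:{16,8,4,2,1}  Σφ=8+4+2+1+1=16
d|17:{1,17}  Σφ=1+16=17

11, 12, 13, 14, 15, 16, 17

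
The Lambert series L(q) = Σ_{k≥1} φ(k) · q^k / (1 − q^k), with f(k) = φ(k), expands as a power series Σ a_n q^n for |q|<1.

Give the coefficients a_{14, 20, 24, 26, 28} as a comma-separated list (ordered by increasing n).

n=14: 1·14 2·7 7·2 14·1  φ→[1+1+6+6]=14
d|20:{20,10,5,4,2,1}  Σφ=8+4+4+2+1+1=20
q^24  k|24↦φ(k): 24:8 12:4 8:4 6:2 4:2 3:2 2:1 1:1  a_24=24
[q^26] φ(26)=12,φ(13)=12,φ(2)=1,φ(1)=1 ⇒ 26
q^28  k|28↦φ(k): 1:1 2:1 4:2 7:6 14:6 28:12  a_28=28

14, 20, 24, 26, 28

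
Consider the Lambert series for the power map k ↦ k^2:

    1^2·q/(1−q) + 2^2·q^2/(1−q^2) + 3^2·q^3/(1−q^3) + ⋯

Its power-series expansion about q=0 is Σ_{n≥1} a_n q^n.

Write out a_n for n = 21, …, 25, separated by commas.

500, 610, 530, 850, 651

d|21:{1,3,7,21}  Σf=1+9+49+441=500
n=22: 22·1 11·2 2·11 1·22  f→[484+121+4+1]=610
q^23  k|23↦f(k): 23:529 1:1  a_23=530
n=24: 1·24 2·12 3·8 4·6 6·4 8·3 12·2 24·1  f→[1+4+9+16+36+64+144+576]=850
[q^25] f(25)=625,f(5)=25,f(1)=1 ⇒ 651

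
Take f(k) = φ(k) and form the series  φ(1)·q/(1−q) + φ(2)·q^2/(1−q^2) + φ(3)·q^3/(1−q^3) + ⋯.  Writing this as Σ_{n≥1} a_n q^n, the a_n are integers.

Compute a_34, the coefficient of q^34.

[q^34] φ(1)=1,φ(2)=1,φ(17)=16,φ(34)=16 ⇒ 34

a_34 = 34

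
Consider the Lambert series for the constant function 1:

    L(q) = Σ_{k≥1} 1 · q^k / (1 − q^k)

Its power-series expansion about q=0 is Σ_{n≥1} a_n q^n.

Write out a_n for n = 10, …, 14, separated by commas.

4, 2, 6, 2, 4

[q^10] f(1)=1,f(2)=1,f(5)=1,f(10)=1 ⇒ 4
n=11: 11·1 1·11  f→[1+1]=2
[q^12] f(1)=1,f(2)=1,f(3)=1,f(4)=1,f(6)=1,f(12)=1 ⇒ 6
[q^13] f(1)=1,f(13)=1 ⇒ 2
n=14: 1·14 2·7 7·2 14·1  f→[1+1+1+1]=4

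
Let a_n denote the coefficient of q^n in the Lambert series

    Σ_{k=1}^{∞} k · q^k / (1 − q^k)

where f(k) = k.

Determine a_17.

a_17 = 18

d|17:{17,1}  Σf=17+1=18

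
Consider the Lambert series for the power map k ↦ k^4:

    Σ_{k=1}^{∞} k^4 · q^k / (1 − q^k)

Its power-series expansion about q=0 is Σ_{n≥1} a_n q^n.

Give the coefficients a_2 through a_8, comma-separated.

n=2: 2·1 1·2  f→[16+1]=17
d|3:{1,3}  Σf=1+81=82
n=4: 4·1 2·2 1·4  f→[256+16+1]=273
n=5: 1·5 5·1  f→[1+625]=626
d|6:{6,3,2,1}  Σf=1296+81+16+1=1394
d|7:{7,1}  Σf=2401+1=2402
n=8: 1·8 2·4 4·2 8·1  f→[1+16+256+4096]=4369

17, 82, 273, 626, 1394, 2402, 4369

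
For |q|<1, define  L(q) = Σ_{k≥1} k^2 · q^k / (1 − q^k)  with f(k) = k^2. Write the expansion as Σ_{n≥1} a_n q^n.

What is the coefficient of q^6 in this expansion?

q^6  k|6↦f(k): 6:36 3:9 2:4 1:1  a_6=50

a_6 = 50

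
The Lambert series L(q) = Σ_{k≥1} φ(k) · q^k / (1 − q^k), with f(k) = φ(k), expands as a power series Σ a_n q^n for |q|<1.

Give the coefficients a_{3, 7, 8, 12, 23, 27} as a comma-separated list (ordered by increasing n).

q^3  k|3↦φ(k): 3:2 1:1  a_3=3
n=7: 7·1 1·7  φ→[6+1]=7
q^8  k|8↦φ(k): 8:4 4:2 2:1 1:1  a_8=8
q^12  k|12↦φ(k): 1:1 2:1 3:2 4:2 6:2 12:4  a_12=12
n=23: 23·1 1·23  φ→[22+1]=23
q^27  k|27↦φ(k): 1:1 3:2 9:6 27:18  a_27=27

3, 7, 8, 12, 23, 27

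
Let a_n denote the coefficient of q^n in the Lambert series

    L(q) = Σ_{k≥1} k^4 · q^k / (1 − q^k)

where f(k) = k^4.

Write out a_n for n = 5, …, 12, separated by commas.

q^5  k|5↦f(k): 1:1 5:625  a_5=626
q^6  k|6↦f(k): 1:1 2:16 3:81 6:1296  a_6=1394
n=7: 1·7 7·1  f→[1+2401]=2402
d|8:{8,4,2,1}  Σf=4096+256+16+1=4369
[q^9] f(1)=1,f(3)=81,f(9)=6561 ⇒ 6643
q^10  k|10↦f(k): 10:10000 5:625 2:16 1:1  a_10=10642
[q^11] f(1)=1,f(11)=14641 ⇒ 14642
d|12:{12,6,4,3,2,1}  Σf=20736+1296+256+81+16+1=22386

626, 1394, 2402, 4369, 6643, 10642, 14642, 22386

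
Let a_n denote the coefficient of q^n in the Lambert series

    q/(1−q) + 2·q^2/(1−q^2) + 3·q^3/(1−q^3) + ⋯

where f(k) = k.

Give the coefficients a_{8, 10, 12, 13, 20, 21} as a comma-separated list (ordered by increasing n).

q^8  k|8↦f(k): 1:1 2:2 4:4 8:8  a_8=15
n=10: 10·1 5·2 2·5 1·10  f→[10+5+2+1]=18
n=12: 1·12 2·6 3·4 4·3 6·2 12·1  f→[1+2+3+4+6+12]=28
d|13:{1,13}  Σf=1+13=14
q^20  k|20↦f(k): 20:20 10:10 5:5 4:4 2:2 1:1  a_20=42
n=21: 21·1 7·3 3·7 1·21  f→[21+7+3+1]=32

15, 18, 28, 14, 42, 32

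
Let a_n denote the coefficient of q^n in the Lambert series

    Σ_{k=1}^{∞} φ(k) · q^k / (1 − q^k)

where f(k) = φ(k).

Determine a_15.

q^15  k|15↦φ(k): 15:8 5:4 3:2 1:1  a_15=15

a_15 = 15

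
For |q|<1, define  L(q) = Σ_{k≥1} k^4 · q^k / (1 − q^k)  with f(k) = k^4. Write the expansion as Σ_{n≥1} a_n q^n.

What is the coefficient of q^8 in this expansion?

q^8  k|8↦f(k): 8:4096 4:256 2:16 1:1  a_8=4369

a_8 = 4369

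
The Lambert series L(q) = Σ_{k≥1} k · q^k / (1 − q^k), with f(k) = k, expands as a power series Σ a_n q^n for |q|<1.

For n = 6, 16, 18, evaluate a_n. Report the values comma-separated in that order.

q^6  k|6↦f(k): 1:1 2:2 3:3 6:6  a_6=12
n=16: 1·16 2·8 4·4 8·2 16·1  f→[1+2+4+8+16]=31
[q^18] f(1)=1,f(2)=2,f(3)=3,f(6)=6,f(9)=9,f(18)=18 ⇒ 39

12, 31, 39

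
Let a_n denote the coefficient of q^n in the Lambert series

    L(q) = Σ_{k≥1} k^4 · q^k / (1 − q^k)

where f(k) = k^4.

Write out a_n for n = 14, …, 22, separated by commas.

40834, 51332, 69905, 83522, 112931, 130322, 170898, 196964, 248914

d|14:{14,7,2,1}  Σf=38416+2401+16+1=40834
[q^15] f(15)=50625,f(5)=625,f(3)=81,f(1)=1 ⇒ 51332
d|16:{16,8,4,2,1}  Σf=65536+4096+256+16+1=69905
d|17:{17,1}  Σf=83521+1=83522
d|18:{1,2,3,6,9,18}  Σf=1+16+81+1296+6561+104976=112931
n=19: 1·19 19·1  f→[1+130321]=130322
d|20:{1,2,4,5,10,20}  Σf=1+16+256+625+10000+160000=170898
n=21: 21·1 7·3 3·7 1·21  f→[194481+2401+81+1]=196964
d|22:{1,2,11,22}  Σf=1+16+14641+234256=248914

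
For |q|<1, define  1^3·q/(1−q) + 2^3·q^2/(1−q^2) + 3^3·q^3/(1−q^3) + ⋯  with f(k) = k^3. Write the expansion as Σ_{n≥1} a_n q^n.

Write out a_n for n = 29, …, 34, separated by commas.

q^29  k|29↦f(k): 1:1 29:24389  a_29=24390
[q^30] f(30)=27000,f(15)=3375,f(10)=1000,f(6)=216,f(5)=125,f(3)=27,f(2)=8,f(1)=1 ⇒ 31752
n=31: 31·1 1·31  f→[29791+1]=29792
[q^32] f(32)=32768,f(16)=4096,f(8)=512,f(4)=64,f(2)=8,f(1)=1 ⇒ 37449
n=33: 1·33 3·11 11·3 33·1  f→[1+27+1331+35937]=37296
[q^34] f(34)=39304,f(17)=4913,f(2)=8,f(1)=1 ⇒ 44226

24390, 31752, 29792, 37449, 37296, 44226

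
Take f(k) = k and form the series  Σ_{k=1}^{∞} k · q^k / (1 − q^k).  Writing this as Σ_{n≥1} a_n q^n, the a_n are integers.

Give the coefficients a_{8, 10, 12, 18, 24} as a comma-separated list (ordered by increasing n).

[q^8] f(1)=1,f(2)=2,f(4)=4,f(8)=8 ⇒ 15
n=10: 10·1 5·2 2·5 1·10  f→[10+5+2+1]=18
[q^12] f(12)=12,f(6)=6,f(4)=4,f(3)=3,f(2)=2,f(1)=1 ⇒ 28
q^18  k|18↦f(k): 18:18 9:9 6:6 3:3 2:2 1:1  a_18=39
[q^24] f(1)=1,f(2)=2,f(3)=3,f(4)=4,f(6)=6,f(8)=8,f(12)=12,f(24)=24 ⇒ 60

15, 18, 28, 39, 60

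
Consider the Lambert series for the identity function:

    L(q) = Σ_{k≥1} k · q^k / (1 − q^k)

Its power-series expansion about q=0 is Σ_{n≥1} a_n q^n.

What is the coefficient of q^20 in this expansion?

[q^20] f(1)=1,f(2)=2,f(4)=4,f(5)=5,f(10)=10,f(20)=20 ⇒ 42

a_20 = 42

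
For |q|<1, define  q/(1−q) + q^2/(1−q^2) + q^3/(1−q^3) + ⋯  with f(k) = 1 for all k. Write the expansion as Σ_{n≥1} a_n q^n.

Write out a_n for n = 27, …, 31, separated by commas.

4, 6, 2, 8, 2

[q^27] f(1)=1,f(3)=1,f(9)=1,f(27)=1 ⇒ 4
[q^28] f(28)=1,f(14)=1,f(7)=1,f(4)=1,f(2)=1,f(1)=1 ⇒ 6
d|29:{29,1}  Σf=1+1=2
n=30: 1·30 2·15 3·10 5·6 6·5 10·3 15·2 30·1  f→[1+1+1+1+1+1+1+1]=8
d|31:{1,31}  Σf=1+1=2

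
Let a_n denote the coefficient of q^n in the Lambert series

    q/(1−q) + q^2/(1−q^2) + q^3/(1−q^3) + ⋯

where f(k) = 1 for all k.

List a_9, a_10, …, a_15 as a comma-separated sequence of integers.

3, 4, 2, 6, 2, 4, 4

n=9: 1·9 3·3 9·1  f→[1+1+1]=3
q^10  k|10↦f(k): 1:1 2:1 5:1 10:1  a_10=4
d|11:{1,11}  Σf=1+1=2
n=12: 1·12 2·6 3·4 4·3 6·2 12·1  f→[1+1+1+1+1+1]=6
d|13:{1,13}  Σf=1+1=2
q^14  k|14↦f(k): 14:1 7:1 2:1 1:1  a_14=4
d|15:{1,3,5,15}  Σf=1+1+1+1=4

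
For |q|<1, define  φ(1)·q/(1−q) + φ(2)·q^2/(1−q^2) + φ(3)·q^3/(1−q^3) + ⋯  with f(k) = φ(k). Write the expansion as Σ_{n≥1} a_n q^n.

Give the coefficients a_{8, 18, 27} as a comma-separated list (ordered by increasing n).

[q^8] φ(1)=1,φ(2)=1,φ(4)=2,φ(8)=4 ⇒ 8
q^18  k|18↦φ(k): 1:1 2:1 3:2 6:2 9:6 18:6  a_18=18
q^27  k|27↦φ(k): 1:1 3:2 9:6 27:18  a_27=27

8, 18, 27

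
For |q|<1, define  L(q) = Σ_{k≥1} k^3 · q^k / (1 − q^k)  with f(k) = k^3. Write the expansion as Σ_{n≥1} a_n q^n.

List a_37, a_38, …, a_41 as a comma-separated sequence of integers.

50654, 61740, 61544, 73710, 68922

n=37: 1·37 37·1  f→[1+50653]=50654
[q^38] f(38)=54872,f(19)=6859,f(2)=8,f(1)=1 ⇒ 61740
q^39  k|39↦f(k): 1:1 3:27 13:2197 39:59319  a_39=61544
[q^40] f(1)=1,f(2)=8,f(4)=64,f(5)=125,f(8)=512,f(10)=1000,f(20)=8000,f(40)=64000 ⇒ 73710
d|41:{1,41}  Σf=1+68921=68922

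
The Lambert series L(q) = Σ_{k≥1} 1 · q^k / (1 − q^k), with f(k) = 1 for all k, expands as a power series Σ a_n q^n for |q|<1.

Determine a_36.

d|36:{36,18,12,9,6,4,3,2,1}  Σf=1+1+1+1+1+1+1+1+1=9

a_36 = 9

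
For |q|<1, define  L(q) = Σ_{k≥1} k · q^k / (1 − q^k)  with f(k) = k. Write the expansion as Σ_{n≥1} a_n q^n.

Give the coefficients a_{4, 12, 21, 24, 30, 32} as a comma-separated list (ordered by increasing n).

n=4: 4·1 2·2 1·4  f→[4+2+1]=7
d|12:{12,6,4,3,2,1}  Σf=12+6+4+3+2+1=28
n=21: 21·1 7·3 3·7 1·21  f→[21+7+3+1]=32
d|24:{1,2,3,4,6,8,12,24}  Σf=1+2+3+4+6+8+12+24=60
d|30:{1,2,3,5,6,10,15,30}  Σf=1+2+3+5+6+10+15+30=72
n=32: 1·32 2·16 4·8 8·4 16·2 32·1  f→[1+2+4+8+16+32]=63

7, 28, 32, 60, 72, 63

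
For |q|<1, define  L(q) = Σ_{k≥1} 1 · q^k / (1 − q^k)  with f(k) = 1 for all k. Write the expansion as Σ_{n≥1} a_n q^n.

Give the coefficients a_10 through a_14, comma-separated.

4, 2, 6, 2, 4

d|10:{10,5,2,1}  Σf=1+1+1+1=4
d|11:{1,11}  Σf=1+1=2
d|12:{1,2,3,4,6,12}  Σf=1+1+1+1+1+1=6
q^13  k|13↦f(k): 13:1 1:1  a_13=2
q^14  k|14↦f(k): 1:1 2:1 7:1 14:1  a_14=4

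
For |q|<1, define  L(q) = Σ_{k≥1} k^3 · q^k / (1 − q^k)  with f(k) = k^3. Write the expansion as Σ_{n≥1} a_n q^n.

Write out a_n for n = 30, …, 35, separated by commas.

31752, 29792, 37449, 37296, 44226, 43344

d|30:{30,15,10,6,5,3,2,1}  Σf=27000+3375+1000+216+125+27+8+1=31752
q^31  k|31↦f(k): 31:29791 1:1  a_31=29792
q^32  k|32↦f(k): 1:1 2:8 4:64 8:512 16:4096 32:32768  a_32=37449
q^33  k|33↦f(k): 1:1 3:27 11:1331 33:35937  a_33=37296
n=34: 34·1 17·2 2·17 1·34  f→[39304+4913+8+1]=44226
q^35  k|35↦f(k): 1:1 5:125 7:343 35:42875  a_35=43344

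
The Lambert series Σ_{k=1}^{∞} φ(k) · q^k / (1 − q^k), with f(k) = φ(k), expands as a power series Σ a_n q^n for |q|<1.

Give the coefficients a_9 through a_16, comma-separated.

d|9:{1,3,9}  Σφ=1+2+6=9
n=10: 10·1 5·2 2·5 1·10  φ→[4+4+1+1]=10
[q^11] φ(11)=10,φ(1)=1 ⇒ 11
n=12: 1·12 2·6 3·4 4·3 6·2 12·1  φ→[1+1+2+2+2+4]=12
n=13: 13·1 1·13  φ→[12+1]=13
[q^14] φ(1)=1,φ(2)=1,φ(7)=6,φ(14)=6 ⇒ 14
n=15: 15·1 5·3 3·5 1·15  φ→[8+4+2+1]=15
d|16:{16,8,4,2,1}  Σφ=8+4+2+1+1=16

9, 10, 11, 12, 13, 14, 15, 16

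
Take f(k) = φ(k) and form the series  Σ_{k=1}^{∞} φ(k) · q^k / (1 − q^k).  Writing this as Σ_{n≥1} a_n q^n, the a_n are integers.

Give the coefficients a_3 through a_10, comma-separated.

[q^3] φ(1)=1,φ(3)=2 ⇒ 3
n=4: 4·1 2·2 1·4  φ→[2+1+1]=4
d|5:{5,1}  Σφ=4+1=5
q^6  k|6↦φ(k): 1:1 2:1 3:2 6:2  a_6=6
d|7:{1,7}  Σφ=1+6=7
[q^8] φ(1)=1,φ(2)=1,φ(4)=2,φ(8)=4 ⇒ 8
d|9:{9,3,1}  Σφ=6+2+1=9
[q^10] φ(10)=4,φ(5)=4,φ(2)=1,φ(1)=1 ⇒ 10

3, 4, 5, 6, 7, 8, 9, 10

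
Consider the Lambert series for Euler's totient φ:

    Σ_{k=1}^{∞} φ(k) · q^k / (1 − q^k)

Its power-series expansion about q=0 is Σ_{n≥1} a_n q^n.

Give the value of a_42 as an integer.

q^42  k|42↦φ(k): 1:1 2:1 3:2 6:2 7:6 14:6 21:12 42:12  a_42=42

a_42 = 42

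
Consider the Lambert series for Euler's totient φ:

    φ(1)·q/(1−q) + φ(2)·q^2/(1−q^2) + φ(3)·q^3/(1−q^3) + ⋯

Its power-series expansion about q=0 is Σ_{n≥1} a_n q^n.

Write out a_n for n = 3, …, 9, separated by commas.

n=3: 3·1 1·3  φ→[2+1]=3
d|4:{4,2,1}  Σφ=2+1+1=4
n=5: 1·5 5·1  φ→[1+4]=5
d|6:{1,2,3,6}  Σφ=1+1+2+2=6
[q^7] φ(1)=1,φ(7)=6 ⇒ 7
q^8  k|8↦φ(k): 8:4 4:2 2:1 1:1  a_8=8
d|9:{1,3,9}  Σφ=1+2+6=9

3, 4, 5, 6, 7, 8, 9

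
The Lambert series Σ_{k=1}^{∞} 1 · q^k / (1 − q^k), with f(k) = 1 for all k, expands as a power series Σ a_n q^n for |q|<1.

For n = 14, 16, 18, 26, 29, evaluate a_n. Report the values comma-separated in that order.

4, 5, 6, 4, 2

n=14: 1·14 2·7 7·2 14·1  f→[1+1+1+1]=4
[q^16] f(16)=1,f(8)=1,f(4)=1,f(2)=1,f(1)=1 ⇒ 5
q^18  k|18↦f(k): 18:1 9:1 6:1 3:1 2:1 1:1  a_18=6
n=26: 1·26 2·13 13·2 26·1  f→[1+1+1+1]=4
n=29: 1·29 29·1  f→[1+1]=2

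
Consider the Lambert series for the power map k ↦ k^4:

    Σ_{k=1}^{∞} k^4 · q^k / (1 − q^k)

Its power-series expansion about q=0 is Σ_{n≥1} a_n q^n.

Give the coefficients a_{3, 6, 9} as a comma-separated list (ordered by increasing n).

82, 1394, 6643

[q^3] f(1)=1,f(3)=81 ⇒ 82
[q^6] f(1)=1,f(2)=16,f(3)=81,f(6)=1296 ⇒ 1394
d|9:{9,3,1}  Σf=6561+81+1=6643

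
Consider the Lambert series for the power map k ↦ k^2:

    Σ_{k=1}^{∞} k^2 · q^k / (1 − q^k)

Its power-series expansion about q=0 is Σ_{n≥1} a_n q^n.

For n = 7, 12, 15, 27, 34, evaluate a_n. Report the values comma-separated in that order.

50, 210, 260, 820, 1450

n=7: 7·1 1·7  f→[49+1]=50
d|12:{1,2,3,4,6,12}  Σf=1+4+9+16+36+144=210
d|15:{1,3,5,15}  Σf=1+9+25+225=260
q^27  k|27↦f(k): 27:729 9:81 3:9 1:1  a_27=820
[q^34] f(1)=1,f(2)=4,f(17)=289,f(34)=1156 ⇒ 1450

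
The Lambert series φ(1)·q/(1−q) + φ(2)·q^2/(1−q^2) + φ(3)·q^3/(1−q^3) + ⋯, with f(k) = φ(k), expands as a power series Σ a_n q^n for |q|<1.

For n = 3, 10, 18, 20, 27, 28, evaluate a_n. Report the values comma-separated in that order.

n=3: 3·1 1·3  φ→[2+1]=3
n=10: 1·10 2·5 5·2 10·1  φ→[1+1+4+4]=10
[q^18] φ(1)=1,φ(2)=1,φ(3)=2,φ(6)=2,φ(9)=6,φ(18)=6 ⇒ 18
[q^20] φ(20)=8,φ(10)=4,φ(5)=4,φ(4)=2,φ(2)=1,φ(1)=1 ⇒ 20
[q^27] φ(1)=1,φ(3)=2,φ(9)=6,φ(27)=18 ⇒ 27
[q^28] φ(28)=12,φ(14)=6,φ(7)=6,φ(4)=2,φ(2)=1,φ(1)=1 ⇒ 28

3, 10, 18, 20, 27, 28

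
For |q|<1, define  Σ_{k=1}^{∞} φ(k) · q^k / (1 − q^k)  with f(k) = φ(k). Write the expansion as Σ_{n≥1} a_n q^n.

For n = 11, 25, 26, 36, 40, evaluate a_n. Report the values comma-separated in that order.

n=11: 11·1 1·11  φ→[10+1]=11
n=25: 1·25 5·5 25·1  φ→[1+4+20]=25
d|26:{1,2,13,26}  Σφ=1+1+12+12=26
n=36: 1·36 2·18 3·12 4·9 6·6 9·4 12·3 18·2 36·1  φ→[1+1+2+2+2+6+4+6+12]=36
q^40  k|40↦φ(k): 40:16 20:8 10:4 8:4 5:4 4:2 2:1 1:1  a_40=40

11, 25, 26, 36, 40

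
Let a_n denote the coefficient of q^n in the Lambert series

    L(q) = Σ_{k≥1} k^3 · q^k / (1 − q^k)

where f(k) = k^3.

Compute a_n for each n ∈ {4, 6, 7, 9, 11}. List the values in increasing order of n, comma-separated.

d|4:{4,2,1}  Σf=64+8+1=73
d|6:{1,2,3,6}  Σf=1+8+27+216=252
q^7  k|7↦f(k): 7:343 1:1  a_7=344
n=9: 1·9 3·3 9·1  f→[1+27+729]=757
q^11  k|11↦f(k): 1:1 11:1331  a_11=1332

73, 252, 344, 757, 1332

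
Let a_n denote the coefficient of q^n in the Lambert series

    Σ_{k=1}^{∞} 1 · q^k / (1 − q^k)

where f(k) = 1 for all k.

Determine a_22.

a_22 = 4

[q^22] f(22)=1,f(11)=1,f(2)=1,f(1)=1 ⇒ 4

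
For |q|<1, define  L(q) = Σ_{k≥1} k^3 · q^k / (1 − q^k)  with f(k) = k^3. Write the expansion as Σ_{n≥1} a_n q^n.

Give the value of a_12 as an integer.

a_12 = 2044

[q^12] f(1)=1,f(2)=8,f(3)=27,f(4)=64,f(6)=216,f(12)=1728 ⇒ 2044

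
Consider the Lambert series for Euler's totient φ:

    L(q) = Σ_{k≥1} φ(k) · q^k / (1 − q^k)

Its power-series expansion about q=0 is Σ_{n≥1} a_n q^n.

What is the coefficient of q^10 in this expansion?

q^10  k|10↦φ(k): 1:1 2:1 5:4 10:4  a_10=10

a_10 = 10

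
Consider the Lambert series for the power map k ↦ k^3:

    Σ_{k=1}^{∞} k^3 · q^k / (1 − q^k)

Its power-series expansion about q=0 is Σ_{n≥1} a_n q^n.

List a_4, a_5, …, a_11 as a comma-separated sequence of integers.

73, 126, 252, 344, 585, 757, 1134, 1332

[q^4] f(1)=1,f(2)=8,f(4)=64 ⇒ 73
d|5:{1,5}  Σf=1+125=126
q^6  k|6↦f(k): 6:216 3:27 2:8 1:1  a_6=252
q^7  k|7↦f(k): 1:1 7:343  a_7=344
[q^8] f(8)=512,f(4)=64,f(2)=8,f(1)=1 ⇒ 585
n=9: 9·1 3·3 1·9  f→[729+27+1]=757
q^10  k|10↦f(k): 1:1 2:8 5:125 10:1000  a_10=1134
d|11:{11,1}  Σf=1331+1=1332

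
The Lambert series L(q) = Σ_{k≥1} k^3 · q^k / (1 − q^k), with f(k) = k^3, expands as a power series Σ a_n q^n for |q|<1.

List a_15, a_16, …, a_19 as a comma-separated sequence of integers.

3528, 4681, 4914, 6813, 6860

[q^15] f(15)=3375,f(5)=125,f(3)=27,f(1)=1 ⇒ 3528
d|16:{1,2,4,8,16}  Σf=1+8+64+512+4096=4681
n=17: 1·17 17·1  f→[1+4913]=4914
n=18: 18·1 9·2 6·3 3·6 2·9 1·18  f→[5832+729+216+27+8+1]=6813
d|19:{19,1}  Σf=6859+1=6860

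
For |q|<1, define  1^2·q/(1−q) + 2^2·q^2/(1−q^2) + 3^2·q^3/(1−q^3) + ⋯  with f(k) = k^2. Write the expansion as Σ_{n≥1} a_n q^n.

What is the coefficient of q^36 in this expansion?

q^36  k|36↦f(k): 36:1296 18:324 12:144 9:81 6:36 4:16 3:9 2:4 1:1  a_36=1911

a_36 = 1911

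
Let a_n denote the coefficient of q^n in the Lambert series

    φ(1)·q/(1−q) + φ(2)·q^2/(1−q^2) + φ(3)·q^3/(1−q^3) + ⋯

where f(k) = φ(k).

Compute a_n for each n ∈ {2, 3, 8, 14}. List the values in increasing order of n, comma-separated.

d|2:{1,2}  Σφ=1+1=2
n=3: 3·1 1·3  φ→[2+1]=3
n=8: 1·8 2·4 4·2 8·1  φ→[1+1+2+4]=8
[q^14] φ(1)=1,φ(2)=1,φ(7)=6,φ(14)=6 ⇒ 14

2, 3, 8, 14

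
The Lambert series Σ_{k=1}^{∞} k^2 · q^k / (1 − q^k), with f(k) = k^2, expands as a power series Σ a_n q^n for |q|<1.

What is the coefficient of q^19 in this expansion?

q^19  k|19↦f(k): 19:361 1:1  a_19=362

a_19 = 362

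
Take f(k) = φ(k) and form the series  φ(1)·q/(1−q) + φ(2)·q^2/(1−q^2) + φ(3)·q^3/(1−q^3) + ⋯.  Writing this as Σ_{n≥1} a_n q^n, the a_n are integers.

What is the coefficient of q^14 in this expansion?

q^14  k|14↦φ(k): 14:6 7:6 2:1 1:1  a_14=14

a_14 = 14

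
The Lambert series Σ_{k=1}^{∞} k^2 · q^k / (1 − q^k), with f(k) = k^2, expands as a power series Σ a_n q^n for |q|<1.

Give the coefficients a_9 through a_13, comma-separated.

q^9  k|9↦f(k): 9:81 3:9 1:1  a_9=91
d|10:{1,2,5,10}  Σf=1+4+25+100=130
[q^11] f(1)=1,f(11)=121 ⇒ 122
n=12: 1·12 2·6 3·4 4·3 6·2 12·1  f→[1+4+9+16+36+144]=210
q^13  k|13↦f(k): 1:1 13:169  a_13=170

91, 130, 122, 210, 170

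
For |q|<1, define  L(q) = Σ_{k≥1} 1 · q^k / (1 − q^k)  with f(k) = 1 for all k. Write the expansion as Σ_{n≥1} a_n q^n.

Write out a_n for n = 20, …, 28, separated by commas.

d|20:{20,10,5,4,2,1}  Σf=1+1+1+1+1+1=6
n=21: 21·1 7·3 3·7 1·21  f→[1+1+1+1]=4
d|22:{1,2,11,22}  Σf=1+1+1+1=4
q^23  k|23↦f(k): 23:1 1:1  a_23=2
d|24:{24,12,8,6,4,3,2,1}  Σf=1+1+1+1+1+1+1+1=8
[q^25] f(1)=1,f(5)=1,f(25)=1 ⇒ 3
[q^26] f(26)=1,f(13)=1,f(2)=1,f(1)=1 ⇒ 4
n=27: 27·1 9·3 3·9 1·27  f→[1+1+1+1]=4
q^28  k|28↦f(k): 28:1 14:1 7:1 4:1 2:1 1:1  a_28=6

6, 4, 4, 2, 8, 3, 4, 4, 6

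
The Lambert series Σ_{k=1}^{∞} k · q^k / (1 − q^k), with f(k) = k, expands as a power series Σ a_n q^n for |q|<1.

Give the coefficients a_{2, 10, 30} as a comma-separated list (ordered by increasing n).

n=2: 1·2 2·1  f→[1+2]=3
q^10  k|10↦f(k): 1:1 2:2 5:5 10:10  a_10=18
q^30  k|30↦f(k): 30:30 15:15 10:10 6:6 5:5 3:3 2:2 1:1  a_30=72

3, 18, 72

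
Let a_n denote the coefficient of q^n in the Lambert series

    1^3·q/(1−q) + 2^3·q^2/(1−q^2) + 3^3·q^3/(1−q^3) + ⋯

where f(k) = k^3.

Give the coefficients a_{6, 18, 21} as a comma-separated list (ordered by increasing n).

[q^6] f(1)=1,f(2)=8,f(3)=27,f(6)=216 ⇒ 252
n=18: 18·1 9·2 6·3 3·6 2·9 1·18  f→[5832+729+216+27+8+1]=6813
n=21: 1·21 3·7 7·3 21·1  f→[1+27+343+9261]=9632

252, 6813, 9632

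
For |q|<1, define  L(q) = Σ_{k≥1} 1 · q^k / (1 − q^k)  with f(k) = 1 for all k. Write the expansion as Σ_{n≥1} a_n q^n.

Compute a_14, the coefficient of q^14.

a_14 = 4

[q^14] f(14)=1,f(7)=1,f(2)=1,f(1)=1 ⇒ 4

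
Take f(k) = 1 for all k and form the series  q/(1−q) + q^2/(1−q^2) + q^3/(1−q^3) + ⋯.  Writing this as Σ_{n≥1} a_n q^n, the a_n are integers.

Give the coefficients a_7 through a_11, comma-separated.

n=7: 7·1 1·7  f→[1+1]=2
d|8:{8,4,2,1}  Σf=1+1+1+1=4
n=9: 9·1 3·3 1·9  f→[1+1+1]=3
d|10:{1,2,5,10}  Σf=1+1+1+1=4
q^11  k|11↦f(k): 1:1 11:1  a_11=2

2, 4, 3, 4, 2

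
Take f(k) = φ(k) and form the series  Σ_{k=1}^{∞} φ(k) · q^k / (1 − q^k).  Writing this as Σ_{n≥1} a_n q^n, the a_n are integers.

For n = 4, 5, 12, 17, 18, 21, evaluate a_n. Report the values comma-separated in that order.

n=4: 4·1 2·2 1·4  φ→[2+1+1]=4
d|5:{5,1}  Σφ=4+1=5
q^12  k|12↦φ(k): 1:1 2:1 3:2 4:2 6:2 12:4  a_12=12
[q^17] φ(1)=1,φ(17)=16 ⇒ 17
d|18:{1,2,3,6,9,18}  Σφ=1+1+2+2+6+6=18
q^21  k|21↦φ(k): 1:1 3:2 7:6 21:12  a_21=21

4, 5, 12, 17, 18, 21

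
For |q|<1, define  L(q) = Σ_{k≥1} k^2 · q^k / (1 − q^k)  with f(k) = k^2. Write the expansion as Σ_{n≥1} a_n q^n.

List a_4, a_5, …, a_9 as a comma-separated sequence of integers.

[q^4] f(4)=16,f(2)=4,f(1)=1 ⇒ 21
d|5:{5,1}  Σf=25+1=26
q^6  k|6↦f(k): 1:1 2:4 3:9 6:36  a_6=50
[q^7] f(1)=1,f(7)=49 ⇒ 50
q^8  k|8↦f(k): 8:64 4:16 2:4 1:1  a_8=85
n=9: 9·1 3·3 1·9  f→[81+9+1]=91

21, 26, 50, 50, 85, 91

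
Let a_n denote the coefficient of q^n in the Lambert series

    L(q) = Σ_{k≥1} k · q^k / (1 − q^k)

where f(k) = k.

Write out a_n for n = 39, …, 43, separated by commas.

56, 90, 42, 96, 44

[q^39] f(39)=39,f(13)=13,f(3)=3,f(1)=1 ⇒ 56
[q^40] f(1)=1,f(2)=2,f(4)=4,f(5)=5,f(8)=8,f(10)=10,f(20)=20,f(40)=40 ⇒ 90
d|41:{1,41}  Σf=1+41=42
q^42  k|42↦f(k): 42:42 21:21 14:14 7:7 6:6 3:3 2:2 1:1  a_42=96
n=43: 1·43 43·1  f→[1+43]=44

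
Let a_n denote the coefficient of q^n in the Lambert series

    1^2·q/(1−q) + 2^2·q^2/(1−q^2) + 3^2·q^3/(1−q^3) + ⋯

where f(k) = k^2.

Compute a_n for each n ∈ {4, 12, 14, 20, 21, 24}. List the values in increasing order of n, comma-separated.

q^4  k|4↦f(k): 1:1 2:4 4:16  a_4=21
d|12:{1,2,3,4,6,12}  Σf=1+4+9+16+36+144=210
q^14  k|14↦f(k): 14:196 7:49 2:4 1:1  a_14=250
d|20:{20,10,5,4,2,1}  Σf=400+100+25+16+4+1=546
d|21:{21,7,3,1}  Σf=441+49+9+1=500
[q^24] f(1)=1,f(2)=4,f(3)=9,f(4)=16,f(6)=36,f(8)=64,f(12)=144,f(24)=576 ⇒ 850

21, 210, 250, 546, 500, 850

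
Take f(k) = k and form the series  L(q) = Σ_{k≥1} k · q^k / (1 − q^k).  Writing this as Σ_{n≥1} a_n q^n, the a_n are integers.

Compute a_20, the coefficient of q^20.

a_20 = 42

[q^20] f(1)=1,f(2)=2,f(4)=4,f(5)=5,f(10)=10,f(20)=20 ⇒ 42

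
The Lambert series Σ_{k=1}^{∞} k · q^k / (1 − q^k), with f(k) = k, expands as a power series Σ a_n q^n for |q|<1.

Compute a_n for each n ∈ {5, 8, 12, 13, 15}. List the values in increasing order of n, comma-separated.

6, 15, 28, 14, 24

q^5  k|5↦f(k): 5:5 1:1  a_5=6
q^8  k|8↦f(k): 8:8 4:4 2:2 1:1  a_8=15
[q^12] f(1)=1,f(2)=2,f(3)=3,f(4)=4,f(6)=6,f(12)=12 ⇒ 28
n=13: 1·13 13·1  f→[1+13]=14
d|15:{15,5,3,1}  Σf=15+5+3+1=24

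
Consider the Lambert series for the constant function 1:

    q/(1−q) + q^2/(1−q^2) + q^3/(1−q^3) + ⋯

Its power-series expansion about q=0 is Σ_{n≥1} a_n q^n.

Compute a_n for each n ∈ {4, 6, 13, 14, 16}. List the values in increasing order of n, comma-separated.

q^4  k|4↦f(k): 4:1 2:1 1:1  a_4=3
[q^6] f(6)=1,f(3)=1,f(2)=1,f(1)=1 ⇒ 4
d|13:{13,1}  Σf=1+1=2
q^14  k|14↦f(k): 14:1 7:1 2:1 1:1  a_14=4
q^16  k|16↦f(k): 16:1 8:1 4:1 2:1 1:1  a_16=5

3, 4, 2, 4, 5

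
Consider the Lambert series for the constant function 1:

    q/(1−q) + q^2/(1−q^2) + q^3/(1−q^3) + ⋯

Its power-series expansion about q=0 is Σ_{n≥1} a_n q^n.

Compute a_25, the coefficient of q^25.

a_25 = 3

[q^25] f(25)=1,f(5)=1,f(1)=1 ⇒ 3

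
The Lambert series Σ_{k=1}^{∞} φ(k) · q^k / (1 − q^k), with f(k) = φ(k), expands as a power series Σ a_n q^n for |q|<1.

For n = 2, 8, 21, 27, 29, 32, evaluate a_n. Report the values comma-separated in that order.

d|2:{2,1}  Σφ=1+1=2
d|8:{1,2,4,8}  Σφ=1+1+2+4=8
[q^21] φ(21)=12,φ(7)=6,φ(3)=2,φ(1)=1 ⇒ 21
q^27  k|27↦φ(k): 27:18 9:6 3:2 1:1  a_27=27
n=29: 29·1 1·29  φ→[28+1]=29
[q^32] φ(32)=16,φ(16)=8,φ(8)=4,φ(4)=2,φ(2)=1,φ(1)=1 ⇒ 32

2, 8, 21, 27, 29, 32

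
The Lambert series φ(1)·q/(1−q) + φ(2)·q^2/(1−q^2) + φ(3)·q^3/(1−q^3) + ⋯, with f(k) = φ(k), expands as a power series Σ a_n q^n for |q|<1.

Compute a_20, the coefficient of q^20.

q^20  k|20↦φ(k): 1:1 2:1 4:2 5:4 10:4 20:8  a_20=20

a_20 = 20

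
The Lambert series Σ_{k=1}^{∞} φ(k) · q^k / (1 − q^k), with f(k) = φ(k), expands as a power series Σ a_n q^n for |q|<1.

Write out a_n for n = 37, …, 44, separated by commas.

[q^37] φ(1)=1,φ(37)=36 ⇒ 37
[q^38] φ(38)=18,φ(19)=18,φ(2)=1,φ(1)=1 ⇒ 38
n=39: 1·39 3·13 13·3 39·1  φ→[1+2+12+24]=39
[q^40] φ(1)=1,φ(2)=1,φ(4)=2,φ(5)=4,φ(8)=4,φ(10)=4,φ(20)=8,φ(40)=16 ⇒ 40
d|41:{41,1}  Σφ=40+1=41
[q^42] φ(42)=12,φ(21)=12,φ(14)=6,φ(7)=6,φ(6)=2,φ(3)=2,φ(2)=1,φ(1)=1 ⇒ 42
n=43: 43·1 1·43  φ→[42+1]=43
[q^44] φ(1)=1,φ(2)=1,φ(4)=2,φ(11)=10,φ(22)=10,φ(44)=20 ⇒ 44

37, 38, 39, 40, 41, 42, 43, 44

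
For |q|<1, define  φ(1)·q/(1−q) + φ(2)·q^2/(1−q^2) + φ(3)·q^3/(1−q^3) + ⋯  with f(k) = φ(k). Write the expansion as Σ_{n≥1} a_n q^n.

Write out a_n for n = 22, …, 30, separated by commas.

d|22:{22,11,2,1}  Σφ=10+10+1+1=22
d|23:{23,1}  Σφ=22+1=23
[q^24] φ(1)=1,φ(2)=1,φ(3)=2,φ(4)=2,φ(6)=2,φ(8)=4,φ(12)=4,φ(24)=8 ⇒ 24
n=25: 1·25 5·5 25·1  φ→[1+4+20]=25
d|26:{1,2,13,26}  Σφ=1+1+12+12=26
d|27:{1,3,9,27}  Σφ=1+2+6+18=27
n=28: 1·28 2·14 4·7 7·4 14·2 28·1  φ→[1+1+2+6+6+12]=28
[q^29] φ(1)=1,φ(29)=28 ⇒ 29
n=30: 1·30 2·15 3·10 5·6 6·5 10·3 15·2 30·1  φ→[1+1+2+4+2+4+8+8]=30

22, 23, 24, 25, 26, 27, 28, 29, 30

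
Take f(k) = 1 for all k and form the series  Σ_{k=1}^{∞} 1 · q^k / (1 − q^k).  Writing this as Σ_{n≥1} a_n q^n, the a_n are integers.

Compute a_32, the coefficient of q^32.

a_32 = 6

d|32:{1,2,4,8,16,32}  Σf=1+1+1+1+1+1=6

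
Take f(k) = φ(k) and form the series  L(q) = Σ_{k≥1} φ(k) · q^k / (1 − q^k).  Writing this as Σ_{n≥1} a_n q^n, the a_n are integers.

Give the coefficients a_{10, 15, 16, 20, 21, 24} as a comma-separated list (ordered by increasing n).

q^10  k|10↦φ(k): 10:4 5:4 2:1 1:1  a_10=10
[q^15] φ(15)=8,φ(5)=4,φ(3)=2,φ(1)=1 ⇒ 15
n=16: 16·1 8·2 4·4 2·8 1·16  φ→[8+4+2+1+1]=16
q^20  k|20↦φ(k): 20:8 10:4 5:4 4:2 2:1 1:1  a_20=20
d|21:{21,7,3,1}  Σφ=12+6+2+1=21
[q^24] φ(1)=1,φ(2)=1,φ(3)=2,φ(4)=2,φ(6)=2,φ(8)=4,φ(12)=4,φ(24)=8 ⇒ 24

10, 15, 16, 20, 21, 24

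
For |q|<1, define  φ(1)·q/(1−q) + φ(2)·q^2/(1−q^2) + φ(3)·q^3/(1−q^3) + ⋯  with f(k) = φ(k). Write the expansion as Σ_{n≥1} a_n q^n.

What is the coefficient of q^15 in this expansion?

n=15: 1·15 3·5 5·3 15·1  φ→[1+2+4+8]=15

a_15 = 15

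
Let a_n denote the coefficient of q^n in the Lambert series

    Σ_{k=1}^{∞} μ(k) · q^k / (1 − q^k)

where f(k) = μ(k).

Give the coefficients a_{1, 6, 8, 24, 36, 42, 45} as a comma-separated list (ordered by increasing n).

1, 0, 0, 0, 0, 0, 0

n=1: 1·1  μ→[1]=1
d|6:{6,3,2,1}  Σμ=1+(-1)+(-1)+1=0
[q^8] μ(8)=0,μ(4)=0,μ(2)=-1,μ(1)=1 ⇒ 0
q^24  k|24↦μ(k): 24:0 12:0 8:0 6:1 4:0 3:-1 2:-1 1:1  a_24=0
[q^36] μ(1)=1,μ(2)=-1,μ(3)=-1,μ(4)=0,μ(6)=1,μ(9)=0,μ(12)=0,μ(18)=0,μ(36)=0 ⇒ 0
d|42:{1,2,3,6,7,14,21,42}  Σμ=1+(-1)+(-1)+1+(-1)+1+1+(-1)=0
q^45  k|45↦μ(k): 45:0 15:1 9:0 5:-1 3:-1 1:1  a_45=0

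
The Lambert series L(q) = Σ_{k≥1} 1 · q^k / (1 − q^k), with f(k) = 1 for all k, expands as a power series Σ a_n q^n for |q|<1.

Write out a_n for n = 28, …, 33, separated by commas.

n=28: 1·28 2·14 4·7 7·4 14·2 28·1  f→[1+1+1+1+1+1]=6
d|29:{1,29}  Σf=1+1=2
[q^30] f(1)=1,f(2)=1,f(3)=1,f(5)=1,f(6)=1,f(10)=1,f(15)=1,f(30)=1 ⇒ 8
q^31  k|31↦f(k): 1:1 31:1  a_31=2
q^32  k|32↦f(k): 1:1 2:1 4:1 8:1 16:1 32:1  a_32=6
d|33:{1,3,11,33}  Σf=1+1+1+1=4

6, 2, 8, 2, 6, 4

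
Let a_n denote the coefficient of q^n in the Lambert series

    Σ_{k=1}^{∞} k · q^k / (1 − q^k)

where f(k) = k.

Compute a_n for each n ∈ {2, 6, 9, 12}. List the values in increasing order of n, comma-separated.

d|2:{2,1}  Σf=2+1=3
n=6: 1·6 2·3 3·2 6·1  f→[1+2+3+6]=12
n=9: 9·1 3·3 1·9  f→[9+3+1]=13
d|12:{12,6,4,3,2,1}  Σf=12+6+4+3+2+1=28

3, 12, 13, 28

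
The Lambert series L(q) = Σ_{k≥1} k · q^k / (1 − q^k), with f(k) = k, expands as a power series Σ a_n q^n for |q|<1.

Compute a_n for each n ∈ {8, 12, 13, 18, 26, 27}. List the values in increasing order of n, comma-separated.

15, 28, 14, 39, 42, 40

d|8:{1,2,4,8}  Σf=1+2+4+8=15
n=12: 12·1 6·2 4·3 3·4 2·6 1·12  f→[12+6+4+3+2+1]=28
q^13  k|13↦f(k): 13:13 1:1  a_13=14
n=18: 1·18 2·9 3·6 6·3 9·2 18·1  f→[1+2+3+6+9+18]=39
d|26:{26,13,2,1}  Σf=26+13+2+1=42
d|27:{1,3,9,27}  Σf=1+3+9+27=40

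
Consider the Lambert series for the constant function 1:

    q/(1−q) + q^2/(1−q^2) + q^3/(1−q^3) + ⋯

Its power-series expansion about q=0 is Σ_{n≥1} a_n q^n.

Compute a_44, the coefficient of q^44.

a_44 = 6

d|44:{1,2,4,11,22,44}  Σf=1+1+1+1+1+1=6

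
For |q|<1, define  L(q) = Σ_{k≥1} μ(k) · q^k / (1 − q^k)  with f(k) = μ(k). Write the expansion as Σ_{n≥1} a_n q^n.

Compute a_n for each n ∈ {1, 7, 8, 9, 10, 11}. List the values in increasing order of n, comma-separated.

1, 0, 0, 0, 0, 0

d|1:{1}  Σμ=1=1
n=7: 7·1 1·7  μ→[(-1)+1]=0
q^8  k|8↦μ(k): 8:0 4:0 2:-1 1:1  a_8=0
n=9: 9·1 3·3 1·9  μ→[0+(-1)+1]=0
[q^10] μ(10)=1,μ(5)=-1,μ(2)=-1,μ(1)=1 ⇒ 0
n=11: 11·1 1·11  μ→[(-1)+1]=0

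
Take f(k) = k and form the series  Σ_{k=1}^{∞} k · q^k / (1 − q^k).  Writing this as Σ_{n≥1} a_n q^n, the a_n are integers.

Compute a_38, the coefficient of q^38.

n=38: 38·1 19·2 2·19 1·38  f→[38+19+2+1]=60

a_38 = 60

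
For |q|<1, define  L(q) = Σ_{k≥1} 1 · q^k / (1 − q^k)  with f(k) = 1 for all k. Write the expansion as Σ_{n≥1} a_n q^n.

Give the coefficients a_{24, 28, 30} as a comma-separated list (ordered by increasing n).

[q^24] f(1)=1,f(2)=1,f(3)=1,f(4)=1,f(6)=1,f(8)=1,f(12)=1,f(24)=1 ⇒ 8
n=28: 28·1 14·2 7·4 4·7 2·14 1·28  f→[1+1+1+1+1+1]=6
d|30:{1,2,3,5,6,10,15,30}  Σf=1+1+1+1+1+1+1+1=8

8, 6, 8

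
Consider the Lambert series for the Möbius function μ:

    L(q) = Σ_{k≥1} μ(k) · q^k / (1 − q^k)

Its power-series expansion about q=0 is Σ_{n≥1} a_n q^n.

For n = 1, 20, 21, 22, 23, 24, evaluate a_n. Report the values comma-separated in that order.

q^1  k|1↦μ(k): 1:1  a_1=1
q^20  k|20↦μ(k): 20:0 10:1 5:-1 4:0 2:-1 1:1  a_20=0
q^21  k|21↦μ(k): 1:1 3:-1 7:-1 21:1  a_21=0
d|22:{22,11,2,1}  Σμ=1+(-1)+(-1)+1=0
n=23: 1·23 23·1  μ→[1+(-1)]=0
n=24: 24·1 12·2 8·3 6·4 4·6 3·8 2·12 1·24  μ→[0+0+0+1+0+(-1)+(-1)+1]=0

1, 0, 0, 0, 0, 0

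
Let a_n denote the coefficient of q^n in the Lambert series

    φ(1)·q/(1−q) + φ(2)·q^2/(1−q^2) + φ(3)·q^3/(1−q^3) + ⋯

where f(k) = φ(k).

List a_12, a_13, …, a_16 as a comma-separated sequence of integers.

n=12: 12·1 6·2 4·3 3·4 2·6 1·12  φ→[4+2+2+2+1+1]=12
n=13: 1·13 13·1  φ→[1+12]=13
n=14: 14·1 7·2 2·7 1·14  φ→[6+6+1+1]=14
n=15: 1·15 3·5 5·3 15·1  φ→[1+2+4+8]=15
n=16: 1·16 2·8 4·4 8·2 16·1  φ→[1+1+2+4+8]=16

12, 13, 14, 15, 16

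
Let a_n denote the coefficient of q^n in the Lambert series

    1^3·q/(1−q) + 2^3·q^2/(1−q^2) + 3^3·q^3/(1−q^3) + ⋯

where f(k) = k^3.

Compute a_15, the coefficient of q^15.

a_15 = 3528

q^15  k|15↦f(k): 15:3375 5:125 3:27 1:1  a_15=3528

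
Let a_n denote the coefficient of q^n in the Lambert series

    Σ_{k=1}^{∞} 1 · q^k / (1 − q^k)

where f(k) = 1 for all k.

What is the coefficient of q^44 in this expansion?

a_44 = 6

n=44: 44·1 22·2 11·4 4·11 2·22 1·44  f→[1+1+1+1+1+1]=6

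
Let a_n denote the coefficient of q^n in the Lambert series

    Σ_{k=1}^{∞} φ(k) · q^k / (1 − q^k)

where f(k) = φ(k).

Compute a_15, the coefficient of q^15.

[q^15] φ(1)=1,φ(3)=2,φ(5)=4,φ(15)=8 ⇒ 15

a_15 = 15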